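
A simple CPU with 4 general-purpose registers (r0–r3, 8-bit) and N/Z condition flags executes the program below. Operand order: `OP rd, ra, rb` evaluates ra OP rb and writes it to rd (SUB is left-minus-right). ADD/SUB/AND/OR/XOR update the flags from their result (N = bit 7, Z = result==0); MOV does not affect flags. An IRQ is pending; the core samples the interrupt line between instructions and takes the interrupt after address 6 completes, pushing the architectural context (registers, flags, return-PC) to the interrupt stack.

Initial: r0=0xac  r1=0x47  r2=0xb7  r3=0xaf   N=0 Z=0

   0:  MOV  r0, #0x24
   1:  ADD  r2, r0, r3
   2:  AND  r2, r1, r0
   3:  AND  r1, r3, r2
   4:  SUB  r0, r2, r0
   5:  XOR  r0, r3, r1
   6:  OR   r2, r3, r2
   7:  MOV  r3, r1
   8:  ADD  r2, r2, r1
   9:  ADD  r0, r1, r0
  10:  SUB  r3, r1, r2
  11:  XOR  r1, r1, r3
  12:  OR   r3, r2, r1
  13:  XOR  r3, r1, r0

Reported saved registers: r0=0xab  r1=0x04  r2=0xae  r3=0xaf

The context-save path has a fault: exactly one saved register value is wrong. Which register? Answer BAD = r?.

BAD = r2

after  0: r0=0x24 r1=0x47 r2=0xb7 r3=0xaf  N=0 Z=0
after  1: r0=0x24 r1=0x47 r2=0xd3 r3=0xaf  N=1 Z=0
after  2: r0=0x24 r1=0x47 r2=0x04 r3=0xaf  N=0 Z=0
after  3: r0=0x24 r1=0x04 r2=0x04 r3=0xaf  N=0 Z=0
after  4: r0=0xe0 r1=0x04 r2=0x04 r3=0xaf  N=1 Z=0
after  5: r0=0xab r1=0x04 r2=0x04 r3=0xaf  N=1 Z=0
after  6: r0=0xab r1=0x04 r2=0xaf r3=0xaf  N=1 Z=0
-- IRQ taken; context saved, return-PC = 7 --
mismatch: r2: reported 0xae vs actual 0xaf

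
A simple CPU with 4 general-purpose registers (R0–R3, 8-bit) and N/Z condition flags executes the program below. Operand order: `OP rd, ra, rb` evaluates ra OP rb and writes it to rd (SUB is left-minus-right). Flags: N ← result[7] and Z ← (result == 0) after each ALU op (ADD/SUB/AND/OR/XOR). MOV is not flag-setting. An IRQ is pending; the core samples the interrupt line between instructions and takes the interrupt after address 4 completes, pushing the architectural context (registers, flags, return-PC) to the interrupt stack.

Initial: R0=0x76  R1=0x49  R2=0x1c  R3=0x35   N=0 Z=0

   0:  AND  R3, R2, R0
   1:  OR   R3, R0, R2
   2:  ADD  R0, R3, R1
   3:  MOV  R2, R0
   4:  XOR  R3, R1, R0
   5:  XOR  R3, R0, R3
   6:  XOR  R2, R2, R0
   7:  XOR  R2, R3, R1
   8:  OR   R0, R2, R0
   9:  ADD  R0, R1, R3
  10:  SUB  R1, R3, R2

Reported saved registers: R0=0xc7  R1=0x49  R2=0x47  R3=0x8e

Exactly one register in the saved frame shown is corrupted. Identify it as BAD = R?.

BAD = R2

after  0: R0=0x76 R1=0x49 R2=0x1c R3=0x14  N=0 Z=0
after  1: R0=0x76 R1=0x49 R2=0x1c R3=0x7e  N=0 Z=0
after  2: R0=0xc7 R1=0x49 R2=0x1c R3=0x7e  N=1 Z=0
after  3: R0=0xc7 R1=0x49 R2=0xc7 R3=0x7e  N=1 Z=0
after  4: R0=0xc7 R1=0x49 R2=0xc7 R3=0x8e  N=1 Z=0
-- IRQ taken; context saved, return-PC = 5 --
mismatch: R2: reported 0x47 vs actual 0xc7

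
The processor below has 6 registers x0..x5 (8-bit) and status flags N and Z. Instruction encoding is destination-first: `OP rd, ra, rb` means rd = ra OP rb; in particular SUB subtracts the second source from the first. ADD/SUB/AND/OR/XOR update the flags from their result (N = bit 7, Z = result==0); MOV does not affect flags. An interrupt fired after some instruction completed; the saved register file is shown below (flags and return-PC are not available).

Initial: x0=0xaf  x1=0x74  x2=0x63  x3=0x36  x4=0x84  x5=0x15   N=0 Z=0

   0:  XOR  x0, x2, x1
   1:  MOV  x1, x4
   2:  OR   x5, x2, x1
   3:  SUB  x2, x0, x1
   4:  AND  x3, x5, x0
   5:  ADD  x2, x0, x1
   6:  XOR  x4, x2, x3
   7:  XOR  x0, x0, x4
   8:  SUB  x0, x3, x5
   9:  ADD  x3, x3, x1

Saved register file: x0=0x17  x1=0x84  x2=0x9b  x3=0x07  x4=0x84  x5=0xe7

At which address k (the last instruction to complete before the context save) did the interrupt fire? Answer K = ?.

K = 5

after  0: x0=0x17 x1=0x74 x2=0x63 x3=0x36 x4=0x84 x5=0x15  N=0 Z=0
after  1: x0=0x17 x1=0x84 x2=0x63 x3=0x36 x4=0x84 x5=0x15  N=0 Z=0
after  2: x0=0x17 x1=0x84 x2=0x63 x3=0x36 x4=0x84 x5=0xe7  N=1 Z=0
after  3: x0=0x17 x1=0x84 x2=0x93 x3=0x36 x4=0x84 x5=0xe7  N=1 Z=0
after  4: x0=0x17 x1=0x84 x2=0x93 x3=0x07 x4=0x84 x5=0xe7  N=0 Z=0
after  5: x0=0x17 x1=0x84 x2=0x9b x3=0x07 x4=0x84 x5=0xe7  N=1 Z=0
-- IRQ taken; context saved, return-PC = 6 --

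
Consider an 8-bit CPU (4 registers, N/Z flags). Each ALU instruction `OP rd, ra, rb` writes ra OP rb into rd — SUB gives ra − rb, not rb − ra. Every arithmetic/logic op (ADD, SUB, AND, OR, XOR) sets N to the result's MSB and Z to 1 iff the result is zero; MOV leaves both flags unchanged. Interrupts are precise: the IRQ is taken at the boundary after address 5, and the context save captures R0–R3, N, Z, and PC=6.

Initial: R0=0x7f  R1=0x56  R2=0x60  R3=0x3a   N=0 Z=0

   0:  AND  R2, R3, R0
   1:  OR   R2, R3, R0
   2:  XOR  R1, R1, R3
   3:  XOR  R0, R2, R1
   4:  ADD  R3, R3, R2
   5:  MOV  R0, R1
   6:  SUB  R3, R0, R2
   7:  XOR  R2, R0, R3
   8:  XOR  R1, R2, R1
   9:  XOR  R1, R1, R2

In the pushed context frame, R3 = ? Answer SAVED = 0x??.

SAVED = 0xb9

after  0: R0=0x7f R1=0x56 R2=0x3a R3=0x3a  N=0 Z=0
after  1: R0=0x7f R1=0x56 R2=0x7f R3=0x3a  N=0 Z=0
after  2: R0=0x7f R1=0x6c R2=0x7f R3=0x3a  N=0 Z=0
after  3: R0=0x13 R1=0x6c R2=0x7f R3=0x3a  N=0 Z=0
after  4: R0=0x13 R1=0x6c R2=0x7f R3=0xb9  N=1 Z=0
after  5: R0=0x6c R1=0x6c R2=0x7f R3=0xb9  N=1 Z=0
-- IRQ taken; context saved, return-PC = 6 --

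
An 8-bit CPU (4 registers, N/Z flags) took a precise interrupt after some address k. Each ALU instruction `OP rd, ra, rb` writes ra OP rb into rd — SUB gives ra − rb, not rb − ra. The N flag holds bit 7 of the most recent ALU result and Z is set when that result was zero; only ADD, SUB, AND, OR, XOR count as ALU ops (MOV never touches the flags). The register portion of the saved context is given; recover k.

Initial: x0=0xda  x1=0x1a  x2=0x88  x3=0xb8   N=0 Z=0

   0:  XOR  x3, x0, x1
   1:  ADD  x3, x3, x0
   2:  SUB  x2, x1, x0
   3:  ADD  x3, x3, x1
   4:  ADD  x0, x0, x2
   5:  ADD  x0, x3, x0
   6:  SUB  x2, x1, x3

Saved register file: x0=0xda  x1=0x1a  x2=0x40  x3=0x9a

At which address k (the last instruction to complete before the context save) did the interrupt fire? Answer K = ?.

after  0: x0=0xda x1=0x1a x2=0x88 x3=0xc0  N=1 Z=0
after  1: x0=0xda x1=0x1a x2=0x88 x3=0x9a  N=1 Z=0
after  2: x0=0xda x1=0x1a x2=0x40 x3=0x9a  N=0 Z=0
-- IRQ taken; context saved, return-PC = 3 --

K = 2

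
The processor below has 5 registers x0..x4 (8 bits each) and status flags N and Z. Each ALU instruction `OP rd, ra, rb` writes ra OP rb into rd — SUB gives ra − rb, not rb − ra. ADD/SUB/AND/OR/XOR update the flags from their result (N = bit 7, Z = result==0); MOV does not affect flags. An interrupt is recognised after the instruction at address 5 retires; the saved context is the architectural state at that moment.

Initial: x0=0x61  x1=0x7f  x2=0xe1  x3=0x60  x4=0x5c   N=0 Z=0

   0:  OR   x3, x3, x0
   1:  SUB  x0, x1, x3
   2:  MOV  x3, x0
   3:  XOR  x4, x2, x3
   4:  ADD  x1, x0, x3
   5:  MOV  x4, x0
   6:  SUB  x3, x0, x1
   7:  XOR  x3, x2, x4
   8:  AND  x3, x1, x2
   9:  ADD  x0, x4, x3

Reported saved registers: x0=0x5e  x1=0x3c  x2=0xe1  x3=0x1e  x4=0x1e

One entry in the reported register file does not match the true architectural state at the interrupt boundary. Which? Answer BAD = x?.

after  0: x0=0x61 x1=0x7f x2=0xe1 x3=0x61 x4=0x5c  N=0 Z=0
after  1: x0=0x1e x1=0x7f x2=0xe1 x3=0x61 x4=0x5c  N=0 Z=0
after  2: x0=0x1e x1=0x7f x2=0xe1 x3=0x1e x4=0x5c  N=0 Z=0
after  3: x0=0x1e x1=0x7f x2=0xe1 x3=0x1e x4=0xff  N=1 Z=0
after  4: x0=0x1e x1=0x3c x2=0xe1 x3=0x1e x4=0xff  N=0 Z=0
after  5: x0=0x1e x1=0x3c x2=0xe1 x3=0x1e x4=0x1e  N=0 Z=0
-- IRQ taken; context saved, return-PC = 6 --
mismatch: x0: reported 0x5e vs actual 0x1e

BAD = x0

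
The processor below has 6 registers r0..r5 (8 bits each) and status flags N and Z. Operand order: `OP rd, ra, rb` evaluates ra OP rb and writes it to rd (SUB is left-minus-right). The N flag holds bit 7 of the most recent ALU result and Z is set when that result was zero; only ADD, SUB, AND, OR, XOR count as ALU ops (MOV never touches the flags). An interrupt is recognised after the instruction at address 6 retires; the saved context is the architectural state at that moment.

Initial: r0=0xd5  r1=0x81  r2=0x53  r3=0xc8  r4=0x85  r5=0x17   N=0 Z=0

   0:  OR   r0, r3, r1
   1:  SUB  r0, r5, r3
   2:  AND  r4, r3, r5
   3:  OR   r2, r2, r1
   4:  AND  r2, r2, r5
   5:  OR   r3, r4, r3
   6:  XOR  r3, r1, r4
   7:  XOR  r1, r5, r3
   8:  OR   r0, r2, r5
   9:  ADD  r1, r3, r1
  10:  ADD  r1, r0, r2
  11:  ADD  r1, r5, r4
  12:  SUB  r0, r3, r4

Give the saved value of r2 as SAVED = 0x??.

after  0: r0=0xc9 r1=0x81 r2=0x53 r3=0xc8 r4=0x85 r5=0x17  N=1 Z=0
after  1: r0=0x4f r1=0x81 r2=0x53 r3=0xc8 r4=0x85 r5=0x17  N=0 Z=0
after  2: r0=0x4f r1=0x81 r2=0x53 r3=0xc8 r4=0x00 r5=0x17  N=0 Z=1
after  3: r0=0x4f r1=0x81 r2=0xd3 r3=0xc8 r4=0x00 r5=0x17  N=1 Z=0
after  4: r0=0x4f r1=0x81 r2=0x13 r3=0xc8 r4=0x00 r5=0x17  N=0 Z=0
after  5: r0=0x4f r1=0x81 r2=0x13 r3=0xc8 r4=0x00 r5=0x17  N=1 Z=0
after  6: r0=0x4f r1=0x81 r2=0x13 r3=0x81 r4=0x00 r5=0x17  N=1 Z=0
-- IRQ taken; context saved, return-PC = 7 --

SAVED = 0x13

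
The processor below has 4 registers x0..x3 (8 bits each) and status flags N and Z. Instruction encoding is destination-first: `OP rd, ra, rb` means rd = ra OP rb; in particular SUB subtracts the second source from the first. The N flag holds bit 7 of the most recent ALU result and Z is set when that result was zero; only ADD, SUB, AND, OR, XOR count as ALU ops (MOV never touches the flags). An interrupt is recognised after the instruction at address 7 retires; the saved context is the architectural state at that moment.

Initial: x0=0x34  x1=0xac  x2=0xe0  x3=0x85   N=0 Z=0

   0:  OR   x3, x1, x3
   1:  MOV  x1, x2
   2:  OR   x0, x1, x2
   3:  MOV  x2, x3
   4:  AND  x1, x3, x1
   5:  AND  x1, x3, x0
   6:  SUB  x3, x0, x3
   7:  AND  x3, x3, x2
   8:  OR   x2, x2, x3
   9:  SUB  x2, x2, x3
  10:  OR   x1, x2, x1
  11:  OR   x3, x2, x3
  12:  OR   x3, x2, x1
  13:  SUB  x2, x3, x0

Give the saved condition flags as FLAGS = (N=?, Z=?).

after  0: x0=0x34 x1=0xac x2=0xe0 x3=0xad  N=1 Z=0
after  1: x0=0x34 x1=0xe0 x2=0xe0 x3=0xad  N=1 Z=0
after  2: x0=0xe0 x1=0xe0 x2=0xe0 x3=0xad  N=1 Z=0
after  3: x0=0xe0 x1=0xe0 x2=0xad x3=0xad  N=1 Z=0
after  4: x0=0xe0 x1=0xa0 x2=0xad x3=0xad  N=1 Z=0
after  5: x0=0xe0 x1=0xa0 x2=0xad x3=0xad  N=1 Z=0
after  6: x0=0xe0 x1=0xa0 x2=0xad x3=0x33  N=0 Z=0
after  7: x0=0xe0 x1=0xa0 x2=0xad x3=0x21  N=0 Z=0
-- IRQ taken; context saved, return-PC = 8 --

FLAGS = (N=0, Z=0)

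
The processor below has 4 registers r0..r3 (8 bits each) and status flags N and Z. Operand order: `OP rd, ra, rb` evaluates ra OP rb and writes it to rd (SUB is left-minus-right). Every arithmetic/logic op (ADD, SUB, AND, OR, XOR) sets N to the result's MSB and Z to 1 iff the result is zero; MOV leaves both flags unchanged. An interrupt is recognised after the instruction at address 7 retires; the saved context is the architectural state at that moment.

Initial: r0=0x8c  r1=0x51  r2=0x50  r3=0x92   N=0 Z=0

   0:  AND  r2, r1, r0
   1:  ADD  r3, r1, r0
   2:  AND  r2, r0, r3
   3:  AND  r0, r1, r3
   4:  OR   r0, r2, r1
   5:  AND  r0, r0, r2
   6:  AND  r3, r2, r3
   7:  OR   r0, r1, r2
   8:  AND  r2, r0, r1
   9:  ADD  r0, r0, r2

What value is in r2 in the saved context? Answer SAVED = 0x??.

after  0: r0=0x8c r1=0x51 r2=0x00 r3=0x92  N=0 Z=1
after  1: r0=0x8c r1=0x51 r2=0x00 r3=0xdd  N=1 Z=0
after  2: r0=0x8c r1=0x51 r2=0x8c r3=0xdd  N=1 Z=0
after  3: r0=0x51 r1=0x51 r2=0x8c r3=0xdd  N=0 Z=0
after  4: r0=0xdd r1=0x51 r2=0x8c r3=0xdd  N=1 Z=0
after  5: r0=0x8c r1=0x51 r2=0x8c r3=0xdd  N=1 Z=0
after  6: r0=0x8c r1=0x51 r2=0x8c r3=0x8c  N=1 Z=0
after  7: r0=0xdd r1=0x51 r2=0x8c r3=0x8c  N=1 Z=0
-- IRQ taken; context saved, return-PC = 8 --

SAVED = 0x8c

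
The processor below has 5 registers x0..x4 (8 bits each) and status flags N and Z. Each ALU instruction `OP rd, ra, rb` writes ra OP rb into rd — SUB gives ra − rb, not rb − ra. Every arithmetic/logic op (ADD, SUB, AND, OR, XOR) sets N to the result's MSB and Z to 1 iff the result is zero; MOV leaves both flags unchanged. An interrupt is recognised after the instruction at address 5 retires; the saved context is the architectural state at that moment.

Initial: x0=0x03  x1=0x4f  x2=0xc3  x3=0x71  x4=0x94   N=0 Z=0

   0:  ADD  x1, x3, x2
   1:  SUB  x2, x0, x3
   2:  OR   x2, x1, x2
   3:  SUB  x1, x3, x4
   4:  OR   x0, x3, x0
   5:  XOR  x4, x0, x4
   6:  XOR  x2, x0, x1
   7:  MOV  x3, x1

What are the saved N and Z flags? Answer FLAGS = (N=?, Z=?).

after  0: x0=0x03 x1=0x34 x2=0xc3 x3=0x71 x4=0x94  N=0 Z=0
after  1: x0=0x03 x1=0x34 x2=0x92 x3=0x71 x4=0x94  N=1 Z=0
after  2: x0=0x03 x1=0x34 x2=0xb6 x3=0x71 x4=0x94  N=1 Z=0
after  3: x0=0x03 x1=0xdd x2=0xb6 x3=0x71 x4=0x94  N=1 Z=0
after  4: x0=0x73 x1=0xdd x2=0xb6 x3=0x71 x4=0x94  N=0 Z=0
after  5: x0=0x73 x1=0xdd x2=0xb6 x3=0x71 x4=0xe7  N=1 Z=0
-- IRQ taken; context saved, return-PC = 6 --

FLAGS = (N=1, Z=0)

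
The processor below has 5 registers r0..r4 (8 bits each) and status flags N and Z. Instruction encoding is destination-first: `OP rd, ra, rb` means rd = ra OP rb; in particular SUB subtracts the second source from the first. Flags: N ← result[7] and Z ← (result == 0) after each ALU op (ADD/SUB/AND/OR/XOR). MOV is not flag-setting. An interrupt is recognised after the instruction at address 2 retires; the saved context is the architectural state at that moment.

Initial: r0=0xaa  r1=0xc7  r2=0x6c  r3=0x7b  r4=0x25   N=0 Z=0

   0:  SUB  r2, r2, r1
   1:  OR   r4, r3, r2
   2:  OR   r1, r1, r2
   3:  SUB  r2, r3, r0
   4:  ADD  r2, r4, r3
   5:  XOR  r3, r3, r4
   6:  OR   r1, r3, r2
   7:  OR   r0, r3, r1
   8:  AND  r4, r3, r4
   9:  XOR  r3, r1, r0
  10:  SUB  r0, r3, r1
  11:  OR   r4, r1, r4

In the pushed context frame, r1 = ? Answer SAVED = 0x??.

SAVED = 0xe7

after  0: r0=0xaa r1=0xc7 r2=0xa5 r3=0x7b r4=0x25  N=1 Z=0
after  1: r0=0xaa r1=0xc7 r2=0xa5 r3=0x7b r4=0xff  N=1 Z=0
after  2: r0=0xaa r1=0xe7 r2=0xa5 r3=0x7b r4=0xff  N=1 Z=0
-- IRQ taken; context saved, return-PC = 3 --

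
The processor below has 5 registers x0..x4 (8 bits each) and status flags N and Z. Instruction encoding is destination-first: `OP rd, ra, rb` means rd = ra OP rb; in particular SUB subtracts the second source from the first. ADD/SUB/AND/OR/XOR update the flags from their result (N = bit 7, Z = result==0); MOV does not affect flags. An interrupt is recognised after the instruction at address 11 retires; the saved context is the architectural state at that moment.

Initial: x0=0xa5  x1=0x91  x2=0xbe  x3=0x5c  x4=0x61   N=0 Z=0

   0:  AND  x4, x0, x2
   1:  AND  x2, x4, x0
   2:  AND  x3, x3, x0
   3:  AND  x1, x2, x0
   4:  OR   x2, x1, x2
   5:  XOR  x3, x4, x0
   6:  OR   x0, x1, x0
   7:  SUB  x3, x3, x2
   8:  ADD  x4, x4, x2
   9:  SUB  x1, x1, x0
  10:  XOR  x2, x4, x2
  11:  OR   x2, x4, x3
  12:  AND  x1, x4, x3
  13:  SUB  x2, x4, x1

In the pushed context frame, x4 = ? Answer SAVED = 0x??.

SAVED = 0x48

after  0: x0=0xa5 x1=0x91 x2=0xbe x3=0x5c x4=0xa4  N=1 Z=0
after  1: x0=0xa5 x1=0x91 x2=0xa4 x3=0x5c x4=0xa4  N=1 Z=0
after  2: x0=0xa5 x1=0x91 x2=0xa4 x3=0x04 x4=0xa4  N=0 Z=0
after  3: x0=0xa5 x1=0xa4 x2=0xa4 x3=0x04 x4=0xa4  N=1 Z=0
after  4: x0=0xa5 x1=0xa4 x2=0xa4 x3=0x04 x4=0xa4  N=1 Z=0
after  5: x0=0xa5 x1=0xa4 x2=0xa4 x3=0x01 x4=0xa4  N=0 Z=0
after  6: x0=0xa5 x1=0xa4 x2=0xa4 x3=0x01 x4=0xa4  N=1 Z=0
after  7: x0=0xa5 x1=0xa4 x2=0xa4 x3=0x5d x4=0xa4  N=0 Z=0
after  8: x0=0xa5 x1=0xa4 x2=0xa4 x3=0x5d x4=0x48  N=0 Z=0
after  9: x0=0xa5 x1=0xff x2=0xa4 x3=0x5d x4=0x48  N=1 Z=0
after 10: x0=0xa5 x1=0xff x2=0xec x3=0x5d x4=0x48  N=1 Z=0
after 11: x0=0xa5 x1=0xff x2=0x5d x3=0x5d x4=0x48  N=0 Z=0
-- IRQ taken; context saved, return-PC = 12 --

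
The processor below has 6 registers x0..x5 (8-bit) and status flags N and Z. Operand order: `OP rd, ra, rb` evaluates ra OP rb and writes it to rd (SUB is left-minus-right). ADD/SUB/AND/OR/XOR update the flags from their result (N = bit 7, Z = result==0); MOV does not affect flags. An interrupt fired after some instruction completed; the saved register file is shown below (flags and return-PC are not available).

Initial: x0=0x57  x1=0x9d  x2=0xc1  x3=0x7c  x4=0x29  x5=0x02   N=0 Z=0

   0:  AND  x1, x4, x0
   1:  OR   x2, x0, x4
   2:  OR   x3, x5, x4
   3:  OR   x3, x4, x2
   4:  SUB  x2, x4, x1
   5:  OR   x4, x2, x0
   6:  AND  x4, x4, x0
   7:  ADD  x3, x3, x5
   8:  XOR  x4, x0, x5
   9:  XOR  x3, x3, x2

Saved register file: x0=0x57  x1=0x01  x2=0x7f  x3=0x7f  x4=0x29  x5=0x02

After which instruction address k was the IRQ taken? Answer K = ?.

K = 3

after  0: x0=0x57 x1=0x01 x2=0xc1 x3=0x7c x4=0x29 x5=0x02  N=0 Z=0
after  1: x0=0x57 x1=0x01 x2=0x7f x3=0x7c x4=0x29 x5=0x02  N=0 Z=0
after  2: x0=0x57 x1=0x01 x2=0x7f x3=0x2b x4=0x29 x5=0x02  N=0 Z=0
after  3: x0=0x57 x1=0x01 x2=0x7f x3=0x7f x4=0x29 x5=0x02  N=0 Z=0
-- IRQ taken; context saved, return-PC = 4 --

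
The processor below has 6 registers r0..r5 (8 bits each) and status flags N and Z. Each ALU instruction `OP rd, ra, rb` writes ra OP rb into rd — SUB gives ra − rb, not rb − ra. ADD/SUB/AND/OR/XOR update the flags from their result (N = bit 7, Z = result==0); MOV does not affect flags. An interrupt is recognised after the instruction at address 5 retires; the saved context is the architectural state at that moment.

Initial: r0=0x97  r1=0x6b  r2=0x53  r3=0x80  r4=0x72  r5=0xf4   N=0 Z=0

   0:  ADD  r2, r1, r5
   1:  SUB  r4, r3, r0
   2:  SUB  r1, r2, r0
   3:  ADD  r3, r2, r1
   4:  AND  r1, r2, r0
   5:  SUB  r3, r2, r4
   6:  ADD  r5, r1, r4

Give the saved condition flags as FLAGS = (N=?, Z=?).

FLAGS = (N=0, Z=0)

after  0: r0=0x97 r1=0x6b r2=0x5f r3=0x80 r4=0x72 r5=0xf4  N=0 Z=0
after  1: r0=0x97 r1=0x6b r2=0x5f r3=0x80 r4=0xe9 r5=0xf4  N=1 Z=0
after  2: r0=0x97 r1=0xc8 r2=0x5f r3=0x80 r4=0xe9 r5=0xf4  N=1 Z=0
after  3: r0=0x97 r1=0xc8 r2=0x5f r3=0x27 r4=0xe9 r5=0xf4  N=0 Z=0
after  4: r0=0x97 r1=0x17 r2=0x5f r3=0x27 r4=0xe9 r5=0xf4  N=0 Z=0
after  5: r0=0x97 r1=0x17 r2=0x5f r3=0x76 r4=0xe9 r5=0xf4  N=0 Z=0
-- IRQ taken; context saved, return-PC = 6 --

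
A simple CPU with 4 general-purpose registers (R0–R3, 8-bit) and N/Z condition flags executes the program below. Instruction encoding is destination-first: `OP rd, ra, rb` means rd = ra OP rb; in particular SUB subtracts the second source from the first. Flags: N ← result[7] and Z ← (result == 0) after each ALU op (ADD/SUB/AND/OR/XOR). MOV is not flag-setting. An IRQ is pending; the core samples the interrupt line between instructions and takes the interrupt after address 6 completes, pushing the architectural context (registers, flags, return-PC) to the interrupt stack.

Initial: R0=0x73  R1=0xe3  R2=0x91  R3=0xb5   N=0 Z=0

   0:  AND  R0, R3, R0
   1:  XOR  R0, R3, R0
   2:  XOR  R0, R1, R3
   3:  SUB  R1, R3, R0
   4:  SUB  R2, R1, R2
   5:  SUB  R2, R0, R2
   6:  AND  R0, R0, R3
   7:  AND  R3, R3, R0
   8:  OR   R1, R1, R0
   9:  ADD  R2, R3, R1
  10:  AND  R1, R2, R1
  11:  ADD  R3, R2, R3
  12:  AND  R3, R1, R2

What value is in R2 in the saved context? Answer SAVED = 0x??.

after  0: R0=0x31 R1=0xe3 R2=0x91 R3=0xb5  N=0 Z=0
after  1: R0=0x84 R1=0xe3 R2=0x91 R3=0xb5  N=1 Z=0
after  2: R0=0x56 R1=0xe3 R2=0x91 R3=0xb5  N=0 Z=0
after  3: R0=0x56 R1=0x5f R2=0x91 R3=0xb5  N=0 Z=0
after  4: R0=0x56 R1=0x5f R2=0xce R3=0xb5  N=1 Z=0
after  5: R0=0x56 R1=0x5f R2=0x88 R3=0xb5  N=1 Z=0
after  6: R0=0x14 R1=0x5f R2=0x88 R3=0xb5  N=0 Z=0
-- IRQ taken; context saved, return-PC = 7 --

SAVED = 0x88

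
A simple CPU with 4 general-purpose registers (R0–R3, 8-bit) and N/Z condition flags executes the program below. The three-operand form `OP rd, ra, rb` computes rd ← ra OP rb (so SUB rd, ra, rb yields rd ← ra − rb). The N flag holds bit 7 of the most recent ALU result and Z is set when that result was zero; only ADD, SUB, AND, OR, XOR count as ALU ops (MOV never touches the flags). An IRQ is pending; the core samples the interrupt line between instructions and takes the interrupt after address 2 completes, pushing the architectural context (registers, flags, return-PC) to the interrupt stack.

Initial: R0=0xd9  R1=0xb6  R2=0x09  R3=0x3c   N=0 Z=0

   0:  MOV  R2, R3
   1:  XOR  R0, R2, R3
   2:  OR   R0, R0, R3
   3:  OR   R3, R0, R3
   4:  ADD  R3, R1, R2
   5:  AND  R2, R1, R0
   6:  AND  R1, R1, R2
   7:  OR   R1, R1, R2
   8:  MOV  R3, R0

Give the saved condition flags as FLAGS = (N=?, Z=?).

after  0: R0=0xd9 R1=0xb6 R2=0x3c R3=0x3c  N=0 Z=0
after  1: R0=0x00 R1=0xb6 R2=0x3c R3=0x3c  N=0 Z=1
after  2: R0=0x3c R1=0xb6 R2=0x3c R3=0x3c  N=0 Z=0
-- IRQ taken; context saved, return-PC = 3 --

FLAGS = (N=0, Z=0)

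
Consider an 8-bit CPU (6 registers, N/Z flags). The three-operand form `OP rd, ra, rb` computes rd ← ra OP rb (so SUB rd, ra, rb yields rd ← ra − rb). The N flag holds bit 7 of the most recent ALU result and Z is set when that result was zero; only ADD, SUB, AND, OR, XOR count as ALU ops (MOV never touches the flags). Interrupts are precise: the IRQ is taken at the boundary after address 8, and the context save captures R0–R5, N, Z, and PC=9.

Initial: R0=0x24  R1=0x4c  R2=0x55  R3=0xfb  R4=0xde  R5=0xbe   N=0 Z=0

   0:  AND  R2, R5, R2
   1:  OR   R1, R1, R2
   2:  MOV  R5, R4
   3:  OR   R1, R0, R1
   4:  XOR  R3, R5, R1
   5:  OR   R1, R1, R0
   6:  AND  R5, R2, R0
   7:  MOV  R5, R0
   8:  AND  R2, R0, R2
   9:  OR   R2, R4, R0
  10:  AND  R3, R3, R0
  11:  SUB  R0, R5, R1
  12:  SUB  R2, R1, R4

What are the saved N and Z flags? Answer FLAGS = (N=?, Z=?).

FLAGS = (N=0, Z=0)

after  0: R0=0x24 R1=0x4c R2=0x14 R3=0xfb R4=0xde R5=0xbe  N=0 Z=0
after  1: R0=0x24 R1=0x5c R2=0x14 R3=0xfb R4=0xde R5=0xbe  N=0 Z=0
after  2: R0=0x24 R1=0x5c R2=0x14 R3=0xfb R4=0xde R5=0xde  N=0 Z=0
after  3: R0=0x24 R1=0x7c R2=0x14 R3=0xfb R4=0xde R5=0xde  N=0 Z=0
after  4: R0=0x24 R1=0x7c R2=0x14 R3=0xa2 R4=0xde R5=0xde  N=1 Z=0
after  5: R0=0x24 R1=0x7c R2=0x14 R3=0xa2 R4=0xde R5=0xde  N=0 Z=0
after  6: R0=0x24 R1=0x7c R2=0x14 R3=0xa2 R4=0xde R5=0x04  N=0 Z=0
after  7: R0=0x24 R1=0x7c R2=0x14 R3=0xa2 R4=0xde R5=0x24  N=0 Z=0
after  8: R0=0x24 R1=0x7c R2=0x04 R3=0xa2 R4=0xde R5=0x24  N=0 Z=0
-- IRQ taken; context saved, return-PC = 9 --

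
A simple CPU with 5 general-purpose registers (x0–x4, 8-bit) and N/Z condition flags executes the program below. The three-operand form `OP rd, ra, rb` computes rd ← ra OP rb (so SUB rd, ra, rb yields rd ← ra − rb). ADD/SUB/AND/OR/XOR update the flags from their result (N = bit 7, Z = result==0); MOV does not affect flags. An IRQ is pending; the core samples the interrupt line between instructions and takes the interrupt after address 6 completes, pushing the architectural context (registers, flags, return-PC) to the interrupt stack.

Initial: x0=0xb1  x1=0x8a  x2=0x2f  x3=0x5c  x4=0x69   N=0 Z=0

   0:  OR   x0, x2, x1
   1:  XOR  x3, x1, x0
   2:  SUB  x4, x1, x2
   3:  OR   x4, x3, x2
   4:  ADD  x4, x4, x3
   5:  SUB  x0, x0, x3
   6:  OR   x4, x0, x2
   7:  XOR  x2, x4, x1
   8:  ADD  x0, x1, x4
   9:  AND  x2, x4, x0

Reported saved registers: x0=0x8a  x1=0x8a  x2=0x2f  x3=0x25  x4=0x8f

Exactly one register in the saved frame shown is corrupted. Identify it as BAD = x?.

after  0: x0=0xaf x1=0x8a x2=0x2f x3=0x5c x4=0x69  N=1 Z=0
after  1: x0=0xaf x1=0x8a x2=0x2f x3=0x25 x4=0x69  N=0 Z=0
after  2: x0=0xaf x1=0x8a x2=0x2f x3=0x25 x4=0x5b  N=0 Z=0
after  3: x0=0xaf x1=0x8a x2=0x2f x3=0x25 x4=0x2f  N=0 Z=0
after  4: x0=0xaf x1=0x8a x2=0x2f x3=0x25 x4=0x54  N=0 Z=0
after  5: x0=0x8a x1=0x8a x2=0x2f x3=0x25 x4=0x54  N=1 Z=0
after  6: x0=0x8a x1=0x8a x2=0x2f x3=0x25 x4=0xaf  N=1 Z=0
-- IRQ taken; context saved, return-PC = 7 --
mismatch: x4: reported 0x8f vs actual 0xaf

BAD = x4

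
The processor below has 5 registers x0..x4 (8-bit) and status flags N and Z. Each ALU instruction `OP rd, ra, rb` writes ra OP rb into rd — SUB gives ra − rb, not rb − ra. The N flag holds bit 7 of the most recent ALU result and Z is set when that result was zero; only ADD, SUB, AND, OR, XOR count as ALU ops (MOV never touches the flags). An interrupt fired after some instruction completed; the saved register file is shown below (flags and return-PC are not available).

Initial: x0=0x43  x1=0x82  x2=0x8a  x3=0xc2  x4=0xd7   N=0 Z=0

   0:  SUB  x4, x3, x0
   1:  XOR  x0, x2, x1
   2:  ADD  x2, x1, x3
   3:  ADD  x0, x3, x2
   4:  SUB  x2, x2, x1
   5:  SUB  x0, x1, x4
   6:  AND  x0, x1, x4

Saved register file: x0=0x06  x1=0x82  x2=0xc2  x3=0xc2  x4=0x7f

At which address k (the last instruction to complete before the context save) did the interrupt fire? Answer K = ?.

after  0: x0=0x43 x1=0x82 x2=0x8a x3=0xc2 x4=0x7f  N=0 Z=0
after  1: x0=0x08 x1=0x82 x2=0x8a x3=0xc2 x4=0x7f  N=0 Z=0
after  2: x0=0x08 x1=0x82 x2=0x44 x3=0xc2 x4=0x7f  N=0 Z=0
after  3: x0=0x06 x1=0x82 x2=0x44 x3=0xc2 x4=0x7f  N=0 Z=0
after  4: x0=0x06 x1=0x82 x2=0xc2 x3=0xc2 x4=0x7f  N=1 Z=0
-- IRQ taken; context saved, return-PC = 5 --

K = 4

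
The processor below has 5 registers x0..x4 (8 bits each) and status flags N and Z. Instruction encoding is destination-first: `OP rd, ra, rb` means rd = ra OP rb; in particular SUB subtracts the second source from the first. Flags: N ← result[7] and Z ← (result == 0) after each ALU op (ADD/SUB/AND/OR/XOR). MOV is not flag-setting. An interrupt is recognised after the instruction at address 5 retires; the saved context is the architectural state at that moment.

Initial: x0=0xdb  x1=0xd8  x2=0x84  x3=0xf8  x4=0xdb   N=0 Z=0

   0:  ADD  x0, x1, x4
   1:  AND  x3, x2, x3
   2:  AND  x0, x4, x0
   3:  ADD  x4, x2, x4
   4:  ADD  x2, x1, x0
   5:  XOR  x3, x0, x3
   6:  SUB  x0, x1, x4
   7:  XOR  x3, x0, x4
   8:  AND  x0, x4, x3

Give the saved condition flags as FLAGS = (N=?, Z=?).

FLAGS = (N=0, Z=0)

after  0: x0=0xb3 x1=0xd8 x2=0x84 x3=0xf8 x4=0xdb  N=1 Z=0
after  1: x0=0xb3 x1=0xd8 x2=0x84 x3=0x80 x4=0xdb  N=1 Z=0
after  2: x0=0x93 x1=0xd8 x2=0x84 x3=0x80 x4=0xdb  N=1 Z=0
after  3: x0=0x93 x1=0xd8 x2=0x84 x3=0x80 x4=0x5f  N=0 Z=0
after  4: x0=0x93 x1=0xd8 x2=0x6b x3=0x80 x4=0x5f  N=0 Z=0
after  5: x0=0x93 x1=0xd8 x2=0x6b x3=0x13 x4=0x5f  N=0 Z=0
-- IRQ taken; context saved, return-PC = 6 --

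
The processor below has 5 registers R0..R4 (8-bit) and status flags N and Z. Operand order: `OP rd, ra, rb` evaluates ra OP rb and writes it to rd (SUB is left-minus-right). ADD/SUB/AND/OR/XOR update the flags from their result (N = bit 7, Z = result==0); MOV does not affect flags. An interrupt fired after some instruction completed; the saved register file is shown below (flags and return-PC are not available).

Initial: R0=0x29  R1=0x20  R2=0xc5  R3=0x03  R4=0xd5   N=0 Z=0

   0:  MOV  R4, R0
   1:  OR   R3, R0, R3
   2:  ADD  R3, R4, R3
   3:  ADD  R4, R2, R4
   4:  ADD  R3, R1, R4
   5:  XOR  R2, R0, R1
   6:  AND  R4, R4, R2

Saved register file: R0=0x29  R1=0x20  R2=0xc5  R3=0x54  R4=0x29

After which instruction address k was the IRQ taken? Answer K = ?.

K = 2

after  0: R0=0x29 R1=0x20 R2=0xc5 R3=0x03 R4=0x29  N=0 Z=0
after  1: R0=0x29 R1=0x20 R2=0xc5 R3=0x2b R4=0x29  N=0 Z=0
after  2: R0=0x29 R1=0x20 R2=0xc5 R3=0x54 R4=0x29  N=0 Z=0
-- IRQ taken; context saved, return-PC = 3 --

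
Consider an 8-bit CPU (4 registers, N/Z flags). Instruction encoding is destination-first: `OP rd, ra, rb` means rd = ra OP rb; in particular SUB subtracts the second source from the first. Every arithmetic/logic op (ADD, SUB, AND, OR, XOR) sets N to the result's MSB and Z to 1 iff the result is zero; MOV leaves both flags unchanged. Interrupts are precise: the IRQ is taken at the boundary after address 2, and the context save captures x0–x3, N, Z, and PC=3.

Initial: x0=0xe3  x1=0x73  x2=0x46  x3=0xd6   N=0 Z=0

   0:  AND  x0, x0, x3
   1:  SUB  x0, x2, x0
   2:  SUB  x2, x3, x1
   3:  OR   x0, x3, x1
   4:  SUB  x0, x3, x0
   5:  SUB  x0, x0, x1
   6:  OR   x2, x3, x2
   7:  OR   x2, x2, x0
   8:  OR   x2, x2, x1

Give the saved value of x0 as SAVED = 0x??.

SAVED = 0x84

after  0: x0=0xc2 x1=0x73 x2=0x46 x3=0xd6  N=1 Z=0
after  1: x0=0x84 x1=0x73 x2=0x46 x3=0xd6  N=1 Z=0
after  2: x0=0x84 x1=0x73 x2=0x63 x3=0xd6  N=0 Z=0
-- IRQ taken; context saved, return-PC = 3 --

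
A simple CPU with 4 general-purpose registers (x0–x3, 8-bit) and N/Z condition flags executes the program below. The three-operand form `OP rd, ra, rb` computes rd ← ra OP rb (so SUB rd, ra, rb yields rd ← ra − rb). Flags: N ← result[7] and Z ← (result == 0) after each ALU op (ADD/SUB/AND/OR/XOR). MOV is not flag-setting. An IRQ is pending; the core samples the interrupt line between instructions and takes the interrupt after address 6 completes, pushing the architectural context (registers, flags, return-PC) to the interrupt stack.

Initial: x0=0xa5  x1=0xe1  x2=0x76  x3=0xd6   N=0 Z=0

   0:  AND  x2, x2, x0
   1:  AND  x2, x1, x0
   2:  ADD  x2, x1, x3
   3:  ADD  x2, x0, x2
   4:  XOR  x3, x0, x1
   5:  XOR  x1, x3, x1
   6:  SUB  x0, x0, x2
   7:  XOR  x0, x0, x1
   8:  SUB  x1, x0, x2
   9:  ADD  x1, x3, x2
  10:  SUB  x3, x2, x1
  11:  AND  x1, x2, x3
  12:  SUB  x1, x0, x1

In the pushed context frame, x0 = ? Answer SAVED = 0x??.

after  0: x0=0xa5 x1=0xe1 x2=0x24 x3=0xd6  N=0 Z=0
after  1: x0=0xa5 x1=0xe1 x2=0xa1 x3=0xd6  N=1 Z=0
after  2: x0=0xa5 x1=0xe1 x2=0xb7 x3=0xd6  N=1 Z=0
after  3: x0=0xa5 x1=0xe1 x2=0x5c x3=0xd6  N=0 Z=0
after  4: x0=0xa5 x1=0xe1 x2=0x5c x3=0x44  N=0 Z=0
after  5: x0=0xa5 x1=0xa5 x2=0x5c x3=0x44  N=1 Z=0
after  6: x0=0x49 x1=0xa5 x2=0x5c x3=0x44  N=0 Z=0
-- IRQ taken; context saved, return-PC = 7 --

SAVED = 0x49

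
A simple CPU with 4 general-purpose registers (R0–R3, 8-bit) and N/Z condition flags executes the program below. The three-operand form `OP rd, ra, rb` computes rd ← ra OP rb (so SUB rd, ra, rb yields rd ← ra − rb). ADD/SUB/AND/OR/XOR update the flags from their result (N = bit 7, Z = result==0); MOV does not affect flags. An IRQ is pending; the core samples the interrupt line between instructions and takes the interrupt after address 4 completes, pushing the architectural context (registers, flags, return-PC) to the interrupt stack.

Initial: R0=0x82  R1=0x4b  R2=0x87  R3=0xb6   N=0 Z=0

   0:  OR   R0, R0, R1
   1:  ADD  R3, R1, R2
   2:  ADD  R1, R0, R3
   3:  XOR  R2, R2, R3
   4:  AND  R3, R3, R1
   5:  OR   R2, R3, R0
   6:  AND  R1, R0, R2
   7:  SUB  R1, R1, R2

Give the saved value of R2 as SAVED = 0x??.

after  0: R0=0xcb R1=0x4b R2=0x87 R3=0xb6  N=1 Z=0
after  1: R0=0xcb R1=0x4b R2=0x87 R3=0xd2  N=1 Z=0
after  2: R0=0xcb R1=0x9d R2=0x87 R3=0xd2  N=1 Z=0
after  3: R0=0xcb R1=0x9d R2=0x55 R3=0xd2  N=0 Z=0
after  4: R0=0xcb R1=0x9d R2=0x55 R3=0x90  N=1 Z=0
-- IRQ taken; context saved, return-PC = 5 --

SAVED = 0x55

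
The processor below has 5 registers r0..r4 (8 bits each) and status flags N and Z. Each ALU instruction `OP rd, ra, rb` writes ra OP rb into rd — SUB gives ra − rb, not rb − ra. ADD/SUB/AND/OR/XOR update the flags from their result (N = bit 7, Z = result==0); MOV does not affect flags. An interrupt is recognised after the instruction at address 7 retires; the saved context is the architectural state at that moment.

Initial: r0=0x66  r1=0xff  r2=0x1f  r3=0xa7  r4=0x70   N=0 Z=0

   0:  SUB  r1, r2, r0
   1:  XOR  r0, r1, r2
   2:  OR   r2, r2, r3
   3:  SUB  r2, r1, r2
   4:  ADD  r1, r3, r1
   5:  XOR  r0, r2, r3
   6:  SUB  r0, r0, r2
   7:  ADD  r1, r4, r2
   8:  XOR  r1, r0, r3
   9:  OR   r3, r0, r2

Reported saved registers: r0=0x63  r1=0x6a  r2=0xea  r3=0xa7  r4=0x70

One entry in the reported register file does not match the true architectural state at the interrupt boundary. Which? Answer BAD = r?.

BAD = r2

after  0: r0=0x66 r1=0xb9 r2=0x1f r3=0xa7 r4=0x70  N=1 Z=0
after  1: r0=0xa6 r1=0xb9 r2=0x1f r3=0xa7 r4=0x70  N=1 Z=0
after  2: r0=0xa6 r1=0xb9 r2=0xbf r3=0xa7 r4=0x70  N=1 Z=0
after  3: r0=0xa6 r1=0xb9 r2=0xfa r3=0xa7 r4=0x70  N=1 Z=0
after  4: r0=0xa6 r1=0x60 r2=0xfa r3=0xa7 r4=0x70  N=0 Z=0
after  5: r0=0x5d r1=0x60 r2=0xfa r3=0xa7 r4=0x70  N=0 Z=0
after  6: r0=0x63 r1=0x60 r2=0xfa r3=0xa7 r4=0x70  N=0 Z=0
after  7: r0=0x63 r1=0x6a r2=0xfa r3=0xa7 r4=0x70  N=0 Z=0
-- IRQ taken; context saved, return-PC = 8 --
mismatch: r2: reported 0xea vs actual 0xfa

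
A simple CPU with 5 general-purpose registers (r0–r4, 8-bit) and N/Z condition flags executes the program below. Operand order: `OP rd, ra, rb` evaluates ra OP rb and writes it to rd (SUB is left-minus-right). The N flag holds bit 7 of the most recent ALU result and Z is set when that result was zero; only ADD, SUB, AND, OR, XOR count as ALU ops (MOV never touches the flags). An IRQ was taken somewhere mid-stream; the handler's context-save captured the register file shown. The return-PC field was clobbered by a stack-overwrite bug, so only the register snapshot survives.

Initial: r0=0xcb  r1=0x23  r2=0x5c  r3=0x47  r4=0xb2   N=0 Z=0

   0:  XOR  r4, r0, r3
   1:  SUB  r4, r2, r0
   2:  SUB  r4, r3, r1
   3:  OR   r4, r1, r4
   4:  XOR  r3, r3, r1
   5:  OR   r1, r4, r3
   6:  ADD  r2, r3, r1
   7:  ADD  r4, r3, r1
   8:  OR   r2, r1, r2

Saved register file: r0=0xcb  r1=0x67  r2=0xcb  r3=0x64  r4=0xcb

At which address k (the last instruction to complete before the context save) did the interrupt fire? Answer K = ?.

after  0: r0=0xcb r1=0x23 r2=0x5c r3=0x47 r4=0x8c  N=1 Z=0
after  1: r0=0xcb r1=0x23 r2=0x5c r3=0x47 r4=0x91  N=1 Z=0
after  2: r0=0xcb r1=0x23 r2=0x5c r3=0x47 r4=0x24  N=0 Z=0
after  3: r0=0xcb r1=0x23 r2=0x5c r3=0x47 r4=0x27  N=0 Z=0
after  4: r0=0xcb r1=0x23 r2=0x5c r3=0x64 r4=0x27  N=0 Z=0
after  5: r0=0xcb r1=0x67 r2=0x5c r3=0x64 r4=0x27  N=0 Z=0
after  6: r0=0xcb r1=0x67 r2=0xcb r3=0x64 r4=0x27  N=1 Z=0
after  7: r0=0xcb r1=0x67 r2=0xcb r3=0x64 r4=0xcb  N=1 Z=0
-- IRQ taken; context saved, return-PC = 8 --

K = 7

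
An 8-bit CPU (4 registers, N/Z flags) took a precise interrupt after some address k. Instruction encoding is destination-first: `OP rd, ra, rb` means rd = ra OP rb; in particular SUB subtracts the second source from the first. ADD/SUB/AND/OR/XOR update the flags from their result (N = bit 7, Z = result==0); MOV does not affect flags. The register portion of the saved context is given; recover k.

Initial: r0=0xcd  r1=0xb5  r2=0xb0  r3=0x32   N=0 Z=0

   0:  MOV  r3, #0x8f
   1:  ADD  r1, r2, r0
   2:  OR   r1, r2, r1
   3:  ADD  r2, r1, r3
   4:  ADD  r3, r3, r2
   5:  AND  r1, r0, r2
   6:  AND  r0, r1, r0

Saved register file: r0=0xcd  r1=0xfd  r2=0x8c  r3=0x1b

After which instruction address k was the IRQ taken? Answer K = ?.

after  0: r0=0xcd r1=0xb5 r2=0xb0 r3=0x8f  N=0 Z=0
after  1: r0=0xcd r1=0x7d r2=0xb0 r3=0x8f  N=0 Z=0
after  2: r0=0xcd r1=0xfd r2=0xb0 r3=0x8f  N=1 Z=0
after  3: r0=0xcd r1=0xfd r2=0x8c r3=0x8f  N=1 Z=0
after  4: r0=0xcd r1=0xfd r2=0x8c r3=0x1b  N=0 Z=0
-- IRQ taken; context saved, return-PC = 5 --

K = 4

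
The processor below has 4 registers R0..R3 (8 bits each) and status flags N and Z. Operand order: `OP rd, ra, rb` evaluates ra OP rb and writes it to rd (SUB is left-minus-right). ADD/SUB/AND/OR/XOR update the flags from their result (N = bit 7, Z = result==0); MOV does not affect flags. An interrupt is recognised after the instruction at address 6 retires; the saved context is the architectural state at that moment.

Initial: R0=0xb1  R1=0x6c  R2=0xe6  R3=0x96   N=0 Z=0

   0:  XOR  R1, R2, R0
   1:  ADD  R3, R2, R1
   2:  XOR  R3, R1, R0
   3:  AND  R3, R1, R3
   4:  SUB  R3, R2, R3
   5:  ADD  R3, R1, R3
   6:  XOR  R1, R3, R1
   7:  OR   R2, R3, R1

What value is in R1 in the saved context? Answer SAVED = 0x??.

SAVED = 0xa0

after  0: R0=0xb1 R1=0x57 R2=0xe6 R3=0x96  N=0 Z=0
after  1: R0=0xb1 R1=0x57 R2=0xe6 R3=0x3d  N=0 Z=0
after  2: R0=0xb1 R1=0x57 R2=0xe6 R3=0xe6  N=1 Z=0
after  3: R0=0xb1 R1=0x57 R2=0xe6 R3=0x46  N=0 Z=0
after  4: R0=0xb1 R1=0x57 R2=0xe6 R3=0xa0  N=1 Z=0
after  5: R0=0xb1 R1=0x57 R2=0xe6 R3=0xf7  N=1 Z=0
after  6: R0=0xb1 R1=0xa0 R2=0xe6 R3=0xf7  N=1 Z=0
-- IRQ taken; context saved, return-PC = 7 --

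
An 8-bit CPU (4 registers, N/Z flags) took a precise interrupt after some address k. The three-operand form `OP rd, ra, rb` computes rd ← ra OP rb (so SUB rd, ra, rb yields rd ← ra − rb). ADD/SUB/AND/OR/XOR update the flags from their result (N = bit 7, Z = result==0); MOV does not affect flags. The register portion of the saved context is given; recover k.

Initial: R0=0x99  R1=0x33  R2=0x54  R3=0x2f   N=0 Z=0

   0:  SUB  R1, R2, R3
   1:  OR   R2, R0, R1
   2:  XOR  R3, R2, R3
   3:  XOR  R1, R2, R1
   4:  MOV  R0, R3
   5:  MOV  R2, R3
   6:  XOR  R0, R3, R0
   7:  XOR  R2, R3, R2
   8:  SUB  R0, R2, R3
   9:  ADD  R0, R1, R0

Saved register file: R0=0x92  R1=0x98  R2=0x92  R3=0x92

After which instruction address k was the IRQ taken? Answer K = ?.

K = 5

after  0: R0=0x99 R1=0x25 R2=0x54 R3=0x2f  N=0 Z=0
after  1: R0=0x99 R1=0x25 R2=0xbd R3=0x2f  N=1 Z=0
after  2: R0=0x99 R1=0x25 R2=0xbd R3=0x92  N=1 Z=0
after  3: R0=0x99 R1=0x98 R2=0xbd R3=0x92  N=1 Z=0
after  4: R0=0x92 R1=0x98 R2=0xbd R3=0x92  N=1 Z=0
after  5: R0=0x92 R1=0x98 R2=0x92 R3=0x92  N=1 Z=0
-- IRQ taken; context saved, return-PC = 6 --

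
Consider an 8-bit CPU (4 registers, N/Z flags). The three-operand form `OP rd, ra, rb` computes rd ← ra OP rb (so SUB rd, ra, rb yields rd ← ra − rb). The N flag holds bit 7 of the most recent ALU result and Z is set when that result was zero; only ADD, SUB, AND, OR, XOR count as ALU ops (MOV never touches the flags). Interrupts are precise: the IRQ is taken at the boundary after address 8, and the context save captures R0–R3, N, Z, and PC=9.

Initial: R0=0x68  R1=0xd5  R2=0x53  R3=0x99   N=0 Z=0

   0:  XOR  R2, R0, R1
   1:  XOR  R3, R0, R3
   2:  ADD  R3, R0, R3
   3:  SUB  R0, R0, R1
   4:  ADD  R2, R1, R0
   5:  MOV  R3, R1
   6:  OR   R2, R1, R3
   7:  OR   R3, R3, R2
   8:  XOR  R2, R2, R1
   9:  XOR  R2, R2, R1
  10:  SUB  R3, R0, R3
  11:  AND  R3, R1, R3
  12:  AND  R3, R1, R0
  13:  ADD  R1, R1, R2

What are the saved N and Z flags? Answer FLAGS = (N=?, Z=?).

after  0: R0=0x68 R1=0xd5 R2=0xbd R3=0x99  N=1 Z=0
after  1: R0=0x68 R1=0xd5 R2=0xbd R3=0xf1  N=1 Z=0
after  2: R0=0x68 R1=0xd5 R2=0xbd R3=0x59  N=0 Z=0
after  3: R0=0x93 R1=0xd5 R2=0xbd R3=0x59  N=1 Z=0
after  4: R0=0x93 R1=0xd5 R2=0x68 R3=0x59  N=0 Z=0
after  5: R0=0x93 R1=0xd5 R2=0x68 R3=0xd5  N=0 Z=0
after  6: R0=0x93 R1=0xd5 R2=0xd5 R3=0xd5  N=1 Z=0
after  7: R0=0x93 R1=0xd5 R2=0xd5 R3=0xd5  N=1 Z=0
after  8: R0=0x93 R1=0xd5 R2=0x00 R3=0xd5  N=0 Z=1
-- IRQ taken; context saved, return-PC = 9 --

FLAGS = (N=0, Z=1)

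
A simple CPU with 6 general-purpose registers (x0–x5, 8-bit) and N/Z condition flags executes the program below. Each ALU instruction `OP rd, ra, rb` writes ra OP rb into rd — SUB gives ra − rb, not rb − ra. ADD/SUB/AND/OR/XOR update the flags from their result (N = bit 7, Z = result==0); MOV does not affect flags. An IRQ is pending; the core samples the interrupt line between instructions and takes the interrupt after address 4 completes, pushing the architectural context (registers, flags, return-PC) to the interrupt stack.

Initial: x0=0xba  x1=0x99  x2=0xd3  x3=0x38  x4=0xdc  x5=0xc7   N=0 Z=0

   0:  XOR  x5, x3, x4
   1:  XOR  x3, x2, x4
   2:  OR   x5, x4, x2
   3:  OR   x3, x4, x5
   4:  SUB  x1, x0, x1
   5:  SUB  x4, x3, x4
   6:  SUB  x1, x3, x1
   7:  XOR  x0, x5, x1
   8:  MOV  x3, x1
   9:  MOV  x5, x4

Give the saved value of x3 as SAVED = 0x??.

after  0: x0=0xba x1=0x99 x2=0xd3 x3=0x38 x4=0xdc x5=0xe4  N=1 Z=0
after  1: x0=0xba x1=0x99 x2=0xd3 x3=0x0f x4=0xdc x5=0xe4  N=0 Z=0
after  2: x0=0xba x1=0x99 x2=0xd3 x3=0x0f x4=0xdc x5=0xdf  N=1 Z=0
after  3: x0=0xba x1=0x99 x2=0xd3 x3=0xdf x4=0xdc x5=0xdf  N=1 Z=0
after  4: x0=0xba x1=0x21 x2=0xd3 x3=0xdf x4=0xdc x5=0xdf  N=0 Z=0
-- IRQ taken; context saved, return-PC = 5 --

SAVED = 0xdf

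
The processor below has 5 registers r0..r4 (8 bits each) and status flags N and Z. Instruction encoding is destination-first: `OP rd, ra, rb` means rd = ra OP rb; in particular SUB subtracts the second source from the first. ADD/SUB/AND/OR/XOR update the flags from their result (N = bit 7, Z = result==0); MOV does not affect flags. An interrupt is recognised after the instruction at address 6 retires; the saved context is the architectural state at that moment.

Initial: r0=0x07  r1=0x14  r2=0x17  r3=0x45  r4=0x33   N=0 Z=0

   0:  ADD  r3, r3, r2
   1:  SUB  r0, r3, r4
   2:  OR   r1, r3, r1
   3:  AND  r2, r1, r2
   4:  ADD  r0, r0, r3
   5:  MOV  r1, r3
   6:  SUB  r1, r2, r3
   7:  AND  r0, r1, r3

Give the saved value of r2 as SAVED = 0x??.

SAVED = 0x14

after  0: r0=0x07 r1=0x14 r2=0x17 r3=0x5c r4=0x33  N=0 Z=0
after  1: r0=0x29 r1=0x14 r2=0x17 r3=0x5c r4=0x33  N=0 Z=0
after  2: r0=0x29 r1=0x5c r2=0x17 r3=0x5c r4=0x33  N=0 Z=0
after  3: r0=0x29 r1=0x5c r2=0x14 r3=0x5c r4=0x33  N=0 Z=0
after  4: r0=0x85 r1=0x5c r2=0x14 r3=0x5c r4=0x33  N=1 Z=0
after  5: r0=0x85 r1=0x5c r2=0x14 r3=0x5c r4=0x33  N=1 Z=0
after  6: r0=0x85 r1=0xb8 r2=0x14 r3=0x5c r4=0x33  N=1 Z=0
-- IRQ taken; context saved, return-PC = 7 --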